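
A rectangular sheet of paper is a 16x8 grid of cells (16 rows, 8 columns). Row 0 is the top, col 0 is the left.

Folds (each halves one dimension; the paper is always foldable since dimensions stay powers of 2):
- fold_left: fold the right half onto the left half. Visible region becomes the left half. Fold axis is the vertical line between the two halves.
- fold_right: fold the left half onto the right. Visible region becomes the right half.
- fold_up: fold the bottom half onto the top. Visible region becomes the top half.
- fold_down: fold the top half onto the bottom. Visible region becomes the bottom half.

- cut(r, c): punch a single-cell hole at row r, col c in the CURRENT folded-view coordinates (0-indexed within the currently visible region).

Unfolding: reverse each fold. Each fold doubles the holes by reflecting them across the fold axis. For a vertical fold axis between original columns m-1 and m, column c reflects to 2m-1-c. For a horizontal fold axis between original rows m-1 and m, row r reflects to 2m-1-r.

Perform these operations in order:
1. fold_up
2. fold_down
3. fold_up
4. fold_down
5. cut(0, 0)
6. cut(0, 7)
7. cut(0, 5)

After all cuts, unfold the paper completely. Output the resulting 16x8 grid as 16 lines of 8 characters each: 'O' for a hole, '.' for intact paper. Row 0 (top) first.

Op 1 fold_up: fold axis h@8; visible region now rows[0,8) x cols[0,8) = 8x8
Op 2 fold_down: fold axis h@4; visible region now rows[4,8) x cols[0,8) = 4x8
Op 3 fold_up: fold axis h@6; visible region now rows[4,6) x cols[0,8) = 2x8
Op 4 fold_down: fold axis h@5; visible region now rows[5,6) x cols[0,8) = 1x8
Op 5 cut(0, 0): punch at orig (5,0); cuts so far [(5, 0)]; region rows[5,6) x cols[0,8) = 1x8
Op 6 cut(0, 7): punch at orig (5,7); cuts so far [(5, 0), (5, 7)]; region rows[5,6) x cols[0,8) = 1x8
Op 7 cut(0, 5): punch at orig (5,5); cuts so far [(5, 0), (5, 5), (5, 7)]; region rows[5,6) x cols[0,8) = 1x8
Unfold 1 (reflect across h@5): 6 holes -> [(4, 0), (4, 5), (4, 7), (5, 0), (5, 5), (5, 7)]
Unfold 2 (reflect across h@6): 12 holes -> [(4, 0), (4, 5), (4, 7), (5, 0), (5, 5), (5, 7), (6, 0), (6, 5), (6, 7), (7, 0), (7, 5), (7, 7)]
Unfold 3 (reflect across h@4): 24 holes -> [(0, 0), (0, 5), (0, 7), (1, 0), (1, 5), (1, 7), (2, 0), (2, 5), (2, 7), (3, 0), (3, 5), (3, 7), (4, 0), (4, 5), (4, 7), (5, 0), (5, 5), (5, 7), (6, 0), (6, 5), (6, 7), (7, 0), (7, 5), (7, 7)]
Unfold 4 (reflect across h@8): 48 holes -> [(0, 0), (0, 5), (0, 7), (1, 0), (1, 5), (1, 7), (2, 0), (2, 5), (2, 7), (3, 0), (3, 5), (3, 7), (4, 0), (4, 5), (4, 7), (5, 0), (5, 5), (5, 7), (6, 0), (6, 5), (6, 7), (7, 0), (7, 5), (7, 7), (8, 0), (8, 5), (8, 7), (9, 0), (9, 5), (9, 7), (10, 0), (10, 5), (10, 7), (11, 0), (11, 5), (11, 7), (12, 0), (12, 5), (12, 7), (13, 0), (13, 5), (13, 7), (14, 0), (14, 5), (14, 7), (15, 0), (15, 5), (15, 7)]

Answer: O....O.O
O....O.O
O....O.O
O....O.O
O....O.O
O....O.O
O....O.O
O....O.O
O....O.O
O....O.O
O....O.O
O....O.O
O....O.O
O....O.O
O....O.O
O....O.O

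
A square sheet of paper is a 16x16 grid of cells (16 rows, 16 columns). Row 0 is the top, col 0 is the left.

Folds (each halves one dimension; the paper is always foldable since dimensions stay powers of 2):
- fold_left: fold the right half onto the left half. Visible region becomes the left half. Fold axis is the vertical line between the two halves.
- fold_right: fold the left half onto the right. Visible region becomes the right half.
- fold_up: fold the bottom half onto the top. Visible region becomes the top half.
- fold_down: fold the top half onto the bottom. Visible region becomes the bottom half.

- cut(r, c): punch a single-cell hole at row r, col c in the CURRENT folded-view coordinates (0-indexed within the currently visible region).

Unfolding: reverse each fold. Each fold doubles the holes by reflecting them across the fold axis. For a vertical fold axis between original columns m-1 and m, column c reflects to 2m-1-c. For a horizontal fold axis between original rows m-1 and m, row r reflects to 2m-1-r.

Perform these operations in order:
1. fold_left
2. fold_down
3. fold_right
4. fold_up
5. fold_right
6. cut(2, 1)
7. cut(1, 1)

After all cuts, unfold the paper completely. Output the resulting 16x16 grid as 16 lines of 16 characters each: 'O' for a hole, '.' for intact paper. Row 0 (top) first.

Answer: ................
O..OO..OO..OO..O
O..OO..OO..OO..O
................
................
O..OO..OO..OO..O
O..OO..OO..OO..O
................
................
O..OO..OO..OO..O
O..OO..OO..OO..O
................
................
O..OO..OO..OO..O
O..OO..OO..OO..O
................

Derivation:
Op 1 fold_left: fold axis v@8; visible region now rows[0,16) x cols[0,8) = 16x8
Op 2 fold_down: fold axis h@8; visible region now rows[8,16) x cols[0,8) = 8x8
Op 3 fold_right: fold axis v@4; visible region now rows[8,16) x cols[4,8) = 8x4
Op 4 fold_up: fold axis h@12; visible region now rows[8,12) x cols[4,8) = 4x4
Op 5 fold_right: fold axis v@6; visible region now rows[8,12) x cols[6,8) = 4x2
Op 6 cut(2, 1): punch at orig (10,7); cuts so far [(10, 7)]; region rows[8,12) x cols[6,8) = 4x2
Op 7 cut(1, 1): punch at orig (9,7); cuts so far [(9, 7), (10, 7)]; region rows[8,12) x cols[6,8) = 4x2
Unfold 1 (reflect across v@6): 4 holes -> [(9, 4), (9, 7), (10, 4), (10, 7)]
Unfold 2 (reflect across h@12): 8 holes -> [(9, 4), (9, 7), (10, 4), (10, 7), (13, 4), (13, 7), (14, 4), (14, 7)]
Unfold 3 (reflect across v@4): 16 holes -> [(9, 0), (9, 3), (9, 4), (9, 7), (10, 0), (10, 3), (10, 4), (10, 7), (13, 0), (13, 3), (13, 4), (13, 7), (14, 0), (14, 3), (14, 4), (14, 7)]
Unfold 4 (reflect across h@8): 32 holes -> [(1, 0), (1, 3), (1, 4), (1, 7), (2, 0), (2, 3), (2, 4), (2, 7), (5, 0), (5, 3), (5, 4), (5, 7), (6, 0), (6, 3), (6, 4), (6, 7), (9, 0), (9, 3), (9, 4), (9, 7), (10, 0), (10, 3), (10, 4), (10, 7), (13, 0), (13, 3), (13, 4), (13, 7), (14, 0), (14, 3), (14, 4), (14, 7)]
Unfold 5 (reflect across v@8): 64 holes -> [(1, 0), (1, 3), (1, 4), (1, 7), (1, 8), (1, 11), (1, 12), (1, 15), (2, 0), (2, 3), (2, 4), (2, 7), (2, 8), (2, 11), (2, 12), (2, 15), (5, 0), (5, 3), (5, 4), (5, 7), (5, 8), (5, 11), (5, 12), (5, 15), (6, 0), (6, 3), (6, 4), (6, 7), (6, 8), (6, 11), (6, 12), (6, 15), (9, 0), (9, 3), (9, 4), (9, 7), (9, 8), (9, 11), (9, 12), (9, 15), (10, 0), (10, 3), (10, 4), (10, 7), (10, 8), (10, 11), (10, 12), (10, 15), (13, 0), (13, 3), (13, 4), (13, 7), (13, 8), (13, 11), (13, 12), (13, 15), (14, 0), (14, 3), (14, 4), (14, 7), (14, 8), (14, 11), (14, 12), (14, 15)]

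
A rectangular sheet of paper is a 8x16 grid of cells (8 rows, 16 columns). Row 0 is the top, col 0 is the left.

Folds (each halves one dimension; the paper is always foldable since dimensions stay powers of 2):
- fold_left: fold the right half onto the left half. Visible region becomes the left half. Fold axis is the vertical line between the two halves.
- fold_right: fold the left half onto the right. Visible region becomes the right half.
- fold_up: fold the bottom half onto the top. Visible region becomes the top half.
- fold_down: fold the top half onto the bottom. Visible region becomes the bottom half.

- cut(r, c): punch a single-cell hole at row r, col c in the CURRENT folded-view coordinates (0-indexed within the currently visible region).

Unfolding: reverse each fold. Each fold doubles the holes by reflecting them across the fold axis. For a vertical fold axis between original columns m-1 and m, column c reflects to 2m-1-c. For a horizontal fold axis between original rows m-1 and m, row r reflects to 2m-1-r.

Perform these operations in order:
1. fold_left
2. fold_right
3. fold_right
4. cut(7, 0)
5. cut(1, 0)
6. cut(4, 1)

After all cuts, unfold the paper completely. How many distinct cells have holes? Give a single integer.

Op 1 fold_left: fold axis v@8; visible region now rows[0,8) x cols[0,8) = 8x8
Op 2 fold_right: fold axis v@4; visible region now rows[0,8) x cols[4,8) = 8x4
Op 3 fold_right: fold axis v@6; visible region now rows[0,8) x cols[6,8) = 8x2
Op 4 cut(7, 0): punch at orig (7,6); cuts so far [(7, 6)]; region rows[0,8) x cols[6,8) = 8x2
Op 5 cut(1, 0): punch at orig (1,6); cuts so far [(1, 6), (7, 6)]; region rows[0,8) x cols[6,8) = 8x2
Op 6 cut(4, 1): punch at orig (4,7); cuts so far [(1, 6), (4, 7), (7, 6)]; region rows[0,8) x cols[6,8) = 8x2
Unfold 1 (reflect across v@6): 6 holes -> [(1, 5), (1, 6), (4, 4), (4, 7), (7, 5), (7, 6)]
Unfold 2 (reflect across v@4): 12 holes -> [(1, 1), (1, 2), (1, 5), (1, 6), (4, 0), (4, 3), (4, 4), (4, 7), (7, 1), (7, 2), (7, 5), (7, 6)]
Unfold 3 (reflect across v@8): 24 holes -> [(1, 1), (1, 2), (1, 5), (1, 6), (1, 9), (1, 10), (1, 13), (1, 14), (4, 0), (4, 3), (4, 4), (4, 7), (4, 8), (4, 11), (4, 12), (4, 15), (7, 1), (7, 2), (7, 5), (7, 6), (7, 9), (7, 10), (7, 13), (7, 14)]

Answer: 24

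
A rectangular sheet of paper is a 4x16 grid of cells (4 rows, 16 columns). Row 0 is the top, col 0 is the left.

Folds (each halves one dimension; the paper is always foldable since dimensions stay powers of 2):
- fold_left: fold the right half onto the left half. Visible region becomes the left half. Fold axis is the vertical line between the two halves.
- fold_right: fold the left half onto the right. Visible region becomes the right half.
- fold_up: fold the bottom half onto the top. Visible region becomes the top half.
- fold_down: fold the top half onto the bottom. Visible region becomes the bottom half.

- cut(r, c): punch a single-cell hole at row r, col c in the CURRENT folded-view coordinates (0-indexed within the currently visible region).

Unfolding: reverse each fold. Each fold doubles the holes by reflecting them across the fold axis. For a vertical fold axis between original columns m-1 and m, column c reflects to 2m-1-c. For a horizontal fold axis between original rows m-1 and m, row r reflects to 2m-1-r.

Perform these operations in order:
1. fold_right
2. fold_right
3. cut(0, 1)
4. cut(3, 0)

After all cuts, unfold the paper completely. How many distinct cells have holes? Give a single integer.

Op 1 fold_right: fold axis v@8; visible region now rows[0,4) x cols[8,16) = 4x8
Op 2 fold_right: fold axis v@12; visible region now rows[0,4) x cols[12,16) = 4x4
Op 3 cut(0, 1): punch at orig (0,13); cuts so far [(0, 13)]; region rows[0,4) x cols[12,16) = 4x4
Op 4 cut(3, 0): punch at orig (3,12); cuts so far [(0, 13), (3, 12)]; region rows[0,4) x cols[12,16) = 4x4
Unfold 1 (reflect across v@12): 4 holes -> [(0, 10), (0, 13), (3, 11), (3, 12)]
Unfold 2 (reflect across v@8): 8 holes -> [(0, 2), (0, 5), (0, 10), (0, 13), (3, 3), (3, 4), (3, 11), (3, 12)]

Answer: 8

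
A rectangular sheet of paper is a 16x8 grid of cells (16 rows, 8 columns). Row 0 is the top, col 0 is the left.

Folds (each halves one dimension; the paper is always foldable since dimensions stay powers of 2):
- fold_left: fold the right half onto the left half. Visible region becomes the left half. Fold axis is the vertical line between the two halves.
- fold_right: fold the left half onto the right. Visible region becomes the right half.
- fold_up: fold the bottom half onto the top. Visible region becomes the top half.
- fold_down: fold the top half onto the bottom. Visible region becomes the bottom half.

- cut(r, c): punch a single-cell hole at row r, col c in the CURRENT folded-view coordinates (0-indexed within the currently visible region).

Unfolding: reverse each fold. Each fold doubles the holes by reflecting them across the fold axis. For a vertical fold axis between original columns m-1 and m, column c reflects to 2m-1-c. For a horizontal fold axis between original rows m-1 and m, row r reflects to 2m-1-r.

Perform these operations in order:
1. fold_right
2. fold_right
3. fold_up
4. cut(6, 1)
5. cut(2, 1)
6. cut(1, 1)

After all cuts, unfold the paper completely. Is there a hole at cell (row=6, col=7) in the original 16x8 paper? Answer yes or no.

Op 1 fold_right: fold axis v@4; visible region now rows[0,16) x cols[4,8) = 16x4
Op 2 fold_right: fold axis v@6; visible region now rows[0,16) x cols[6,8) = 16x2
Op 3 fold_up: fold axis h@8; visible region now rows[0,8) x cols[6,8) = 8x2
Op 4 cut(6, 1): punch at orig (6,7); cuts so far [(6, 7)]; region rows[0,8) x cols[6,8) = 8x2
Op 5 cut(2, 1): punch at orig (2,7); cuts so far [(2, 7), (6, 7)]; region rows[0,8) x cols[6,8) = 8x2
Op 6 cut(1, 1): punch at orig (1,7); cuts so far [(1, 7), (2, 7), (6, 7)]; region rows[0,8) x cols[6,8) = 8x2
Unfold 1 (reflect across h@8): 6 holes -> [(1, 7), (2, 7), (6, 7), (9, 7), (13, 7), (14, 7)]
Unfold 2 (reflect across v@6): 12 holes -> [(1, 4), (1, 7), (2, 4), (2, 7), (6, 4), (6, 7), (9, 4), (9, 7), (13, 4), (13, 7), (14, 4), (14, 7)]
Unfold 3 (reflect across v@4): 24 holes -> [(1, 0), (1, 3), (1, 4), (1, 7), (2, 0), (2, 3), (2, 4), (2, 7), (6, 0), (6, 3), (6, 4), (6, 7), (9, 0), (9, 3), (9, 4), (9, 7), (13, 0), (13, 3), (13, 4), (13, 7), (14, 0), (14, 3), (14, 4), (14, 7)]
Holes: [(1, 0), (1, 3), (1, 4), (1, 7), (2, 0), (2, 3), (2, 4), (2, 7), (6, 0), (6, 3), (6, 4), (6, 7), (9, 0), (9, 3), (9, 4), (9, 7), (13, 0), (13, 3), (13, 4), (13, 7), (14, 0), (14, 3), (14, 4), (14, 7)]

Answer: yes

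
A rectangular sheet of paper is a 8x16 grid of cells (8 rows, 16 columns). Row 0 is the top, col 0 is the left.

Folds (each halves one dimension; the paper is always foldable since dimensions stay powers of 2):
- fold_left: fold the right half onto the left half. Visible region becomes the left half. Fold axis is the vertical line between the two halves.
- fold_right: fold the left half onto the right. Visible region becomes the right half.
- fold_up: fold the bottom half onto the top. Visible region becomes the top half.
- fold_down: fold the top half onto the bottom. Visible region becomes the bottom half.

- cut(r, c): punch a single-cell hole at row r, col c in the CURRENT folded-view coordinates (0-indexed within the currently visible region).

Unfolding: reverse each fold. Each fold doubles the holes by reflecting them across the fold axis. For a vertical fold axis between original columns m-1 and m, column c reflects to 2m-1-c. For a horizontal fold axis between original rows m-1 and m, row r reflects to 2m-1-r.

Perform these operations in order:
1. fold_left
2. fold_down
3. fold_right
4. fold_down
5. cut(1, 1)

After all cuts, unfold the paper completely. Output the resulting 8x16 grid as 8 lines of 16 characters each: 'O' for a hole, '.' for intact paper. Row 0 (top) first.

Op 1 fold_left: fold axis v@8; visible region now rows[0,8) x cols[0,8) = 8x8
Op 2 fold_down: fold axis h@4; visible region now rows[4,8) x cols[0,8) = 4x8
Op 3 fold_right: fold axis v@4; visible region now rows[4,8) x cols[4,8) = 4x4
Op 4 fold_down: fold axis h@6; visible region now rows[6,8) x cols[4,8) = 2x4
Op 5 cut(1, 1): punch at orig (7,5); cuts so far [(7, 5)]; region rows[6,8) x cols[4,8) = 2x4
Unfold 1 (reflect across h@6): 2 holes -> [(4, 5), (7, 5)]
Unfold 2 (reflect across v@4): 4 holes -> [(4, 2), (4, 5), (7, 2), (7, 5)]
Unfold 3 (reflect across h@4): 8 holes -> [(0, 2), (0, 5), (3, 2), (3, 5), (4, 2), (4, 5), (7, 2), (7, 5)]
Unfold 4 (reflect across v@8): 16 holes -> [(0, 2), (0, 5), (0, 10), (0, 13), (3, 2), (3, 5), (3, 10), (3, 13), (4, 2), (4, 5), (4, 10), (4, 13), (7, 2), (7, 5), (7, 10), (7, 13)]

Answer: ..O..O....O..O..
................
................
..O..O....O..O..
..O..O....O..O..
................
................
..O..O....O..O..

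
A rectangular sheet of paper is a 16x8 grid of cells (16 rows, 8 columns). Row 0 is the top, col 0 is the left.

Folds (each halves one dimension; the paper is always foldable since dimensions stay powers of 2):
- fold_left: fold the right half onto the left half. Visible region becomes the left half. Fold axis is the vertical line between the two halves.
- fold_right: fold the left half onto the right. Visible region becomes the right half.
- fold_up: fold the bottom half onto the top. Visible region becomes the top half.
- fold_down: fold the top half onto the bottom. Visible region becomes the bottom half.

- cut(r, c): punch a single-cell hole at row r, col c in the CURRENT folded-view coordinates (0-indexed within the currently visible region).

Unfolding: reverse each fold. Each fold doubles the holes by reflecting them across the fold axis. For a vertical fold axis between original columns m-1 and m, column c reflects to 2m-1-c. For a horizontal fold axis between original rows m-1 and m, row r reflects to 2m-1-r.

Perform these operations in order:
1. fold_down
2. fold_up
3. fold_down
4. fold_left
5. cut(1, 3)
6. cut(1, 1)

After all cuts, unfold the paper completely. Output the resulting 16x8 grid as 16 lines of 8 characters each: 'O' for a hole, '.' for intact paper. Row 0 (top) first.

Op 1 fold_down: fold axis h@8; visible region now rows[8,16) x cols[0,8) = 8x8
Op 2 fold_up: fold axis h@12; visible region now rows[8,12) x cols[0,8) = 4x8
Op 3 fold_down: fold axis h@10; visible region now rows[10,12) x cols[0,8) = 2x8
Op 4 fold_left: fold axis v@4; visible region now rows[10,12) x cols[0,4) = 2x4
Op 5 cut(1, 3): punch at orig (11,3); cuts so far [(11, 3)]; region rows[10,12) x cols[0,4) = 2x4
Op 6 cut(1, 1): punch at orig (11,1); cuts so far [(11, 1), (11, 3)]; region rows[10,12) x cols[0,4) = 2x4
Unfold 1 (reflect across v@4): 4 holes -> [(11, 1), (11, 3), (11, 4), (11, 6)]
Unfold 2 (reflect across h@10): 8 holes -> [(8, 1), (8, 3), (8, 4), (8, 6), (11, 1), (11, 3), (11, 4), (11, 6)]
Unfold 3 (reflect across h@12): 16 holes -> [(8, 1), (8, 3), (8, 4), (8, 6), (11, 1), (11, 3), (11, 4), (11, 6), (12, 1), (12, 3), (12, 4), (12, 6), (15, 1), (15, 3), (15, 4), (15, 6)]
Unfold 4 (reflect across h@8): 32 holes -> [(0, 1), (0, 3), (0, 4), (0, 6), (3, 1), (3, 3), (3, 4), (3, 6), (4, 1), (4, 3), (4, 4), (4, 6), (7, 1), (7, 3), (7, 4), (7, 6), (8, 1), (8, 3), (8, 4), (8, 6), (11, 1), (11, 3), (11, 4), (11, 6), (12, 1), (12, 3), (12, 4), (12, 6), (15, 1), (15, 3), (15, 4), (15, 6)]

Answer: .O.OO.O.
........
........
.O.OO.O.
.O.OO.O.
........
........
.O.OO.O.
.O.OO.O.
........
........
.O.OO.O.
.O.OO.O.
........
........
.O.OO.O.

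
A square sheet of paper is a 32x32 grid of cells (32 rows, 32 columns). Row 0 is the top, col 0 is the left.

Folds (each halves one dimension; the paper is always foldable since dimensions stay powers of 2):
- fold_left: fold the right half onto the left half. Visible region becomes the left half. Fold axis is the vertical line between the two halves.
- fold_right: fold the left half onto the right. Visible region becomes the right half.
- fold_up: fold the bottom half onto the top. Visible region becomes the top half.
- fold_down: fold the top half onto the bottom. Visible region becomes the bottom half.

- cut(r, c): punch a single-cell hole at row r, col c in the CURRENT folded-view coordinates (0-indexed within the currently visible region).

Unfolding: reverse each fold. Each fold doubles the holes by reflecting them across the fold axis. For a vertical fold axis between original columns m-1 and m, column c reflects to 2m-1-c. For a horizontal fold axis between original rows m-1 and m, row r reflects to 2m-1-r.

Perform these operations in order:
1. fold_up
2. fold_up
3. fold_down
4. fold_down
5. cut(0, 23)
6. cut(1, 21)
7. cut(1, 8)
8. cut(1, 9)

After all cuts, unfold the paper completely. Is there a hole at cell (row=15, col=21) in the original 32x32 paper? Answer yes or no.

Answer: yes

Derivation:
Op 1 fold_up: fold axis h@16; visible region now rows[0,16) x cols[0,32) = 16x32
Op 2 fold_up: fold axis h@8; visible region now rows[0,8) x cols[0,32) = 8x32
Op 3 fold_down: fold axis h@4; visible region now rows[4,8) x cols[0,32) = 4x32
Op 4 fold_down: fold axis h@6; visible region now rows[6,8) x cols[0,32) = 2x32
Op 5 cut(0, 23): punch at orig (6,23); cuts so far [(6, 23)]; region rows[6,8) x cols[0,32) = 2x32
Op 6 cut(1, 21): punch at orig (7,21); cuts so far [(6, 23), (7, 21)]; region rows[6,8) x cols[0,32) = 2x32
Op 7 cut(1, 8): punch at orig (7,8); cuts so far [(6, 23), (7, 8), (7, 21)]; region rows[6,8) x cols[0,32) = 2x32
Op 8 cut(1, 9): punch at orig (7,9); cuts so far [(6, 23), (7, 8), (7, 9), (7, 21)]; region rows[6,8) x cols[0,32) = 2x32
Unfold 1 (reflect across h@6): 8 holes -> [(4, 8), (4, 9), (4, 21), (5, 23), (6, 23), (7, 8), (7, 9), (7, 21)]
Unfold 2 (reflect across h@4): 16 holes -> [(0, 8), (0, 9), (0, 21), (1, 23), (2, 23), (3, 8), (3, 9), (3, 21), (4, 8), (4, 9), (4, 21), (5, 23), (6, 23), (7, 8), (7, 9), (7, 21)]
Unfold 3 (reflect across h@8): 32 holes -> [(0, 8), (0, 9), (0, 21), (1, 23), (2, 23), (3, 8), (3, 9), (3, 21), (4, 8), (4, 9), (4, 21), (5, 23), (6, 23), (7, 8), (7, 9), (7, 21), (8, 8), (8, 9), (8, 21), (9, 23), (10, 23), (11, 8), (11, 9), (11, 21), (12, 8), (12, 9), (12, 21), (13, 23), (14, 23), (15, 8), (15, 9), (15, 21)]
Unfold 4 (reflect across h@16): 64 holes -> [(0, 8), (0, 9), (0, 21), (1, 23), (2, 23), (3, 8), (3, 9), (3, 21), (4, 8), (4, 9), (4, 21), (5, 23), (6, 23), (7, 8), (7, 9), (7, 21), (8, 8), (8, 9), (8, 21), (9, 23), (10, 23), (11, 8), (11, 9), (11, 21), (12, 8), (12, 9), (12, 21), (13, 23), (14, 23), (15, 8), (15, 9), (15, 21), (16, 8), (16, 9), (16, 21), (17, 23), (18, 23), (19, 8), (19, 9), (19, 21), (20, 8), (20, 9), (20, 21), (21, 23), (22, 23), (23, 8), (23, 9), (23, 21), (24, 8), (24, 9), (24, 21), (25, 23), (26, 23), (27, 8), (27, 9), (27, 21), (28, 8), (28, 9), (28, 21), (29, 23), (30, 23), (31, 8), (31, 9), (31, 21)]
Holes: [(0, 8), (0, 9), (0, 21), (1, 23), (2, 23), (3, 8), (3, 9), (3, 21), (4, 8), (4, 9), (4, 21), (5, 23), (6, 23), (7, 8), (7, 9), (7, 21), (8, 8), (8, 9), (8, 21), (9, 23), (10, 23), (11, 8), (11, 9), (11, 21), (12, 8), (12, 9), (12, 21), (13, 23), (14, 23), (15, 8), (15, 9), (15, 21), (16, 8), (16, 9), (16, 21), (17, 23), (18, 23), (19, 8), (19, 9), (19, 21), (20, 8), (20, 9), (20, 21), (21, 23), (22, 23), (23, 8), (23, 9), (23, 21), (24, 8), (24, 9), (24, 21), (25, 23), (26, 23), (27, 8), (27, 9), (27, 21), (28, 8), (28, 9), (28, 21), (29, 23), (30, 23), (31, 8), (31, 9), (31, 21)]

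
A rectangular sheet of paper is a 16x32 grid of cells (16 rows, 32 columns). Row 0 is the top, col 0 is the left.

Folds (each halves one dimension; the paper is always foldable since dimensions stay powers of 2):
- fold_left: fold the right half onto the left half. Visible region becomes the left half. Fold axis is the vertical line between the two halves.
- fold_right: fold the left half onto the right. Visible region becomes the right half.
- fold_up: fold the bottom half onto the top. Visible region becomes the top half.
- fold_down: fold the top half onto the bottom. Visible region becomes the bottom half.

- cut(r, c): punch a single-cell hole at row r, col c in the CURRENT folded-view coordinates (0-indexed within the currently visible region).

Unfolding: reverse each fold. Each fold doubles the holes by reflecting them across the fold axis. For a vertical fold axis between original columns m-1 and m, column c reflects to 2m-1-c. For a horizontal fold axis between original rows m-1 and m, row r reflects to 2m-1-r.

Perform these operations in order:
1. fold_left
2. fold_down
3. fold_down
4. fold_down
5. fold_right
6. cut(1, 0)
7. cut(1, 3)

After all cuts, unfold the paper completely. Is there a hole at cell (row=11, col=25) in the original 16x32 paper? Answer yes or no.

Answer: no

Derivation:
Op 1 fold_left: fold axis v@16; visible region now rows[0,16) x cols[0,16) = 16x16
Op 2 fold_down: fold axis h@8; visible region now rows[8,16) x cols[0,16) = 8x16
Op 3 fold_down: fold axis h@12; visible region now rows[12,16) x cols[0,16) = 4x16
Op 4 fold_down: fold axis h@14; visible region now rows[14,16) x cols[0,16) = 2x16
Op 5 fold_right: fold axis v@8; visible region now rows[14,16) x cols[8,16) = 2x8
Op 6 cut(1, 0): punch at orig (15,8); cuts so far [(15, 8)]; region rows[14,16) x cols[8,16) = 2x8
Op 7 cut(1, 3): punch at orig (15,11); cuts so far [(15, 8), (15, 11)]; region rows[14,16) x cols[8,16) = 2x8
Unfold 1 (reflect across v@8): 4 holes -> [(15, 4), (15, 7), (15, 8), (15, 11)]
Unfold 2 (reflect across h@14): 8 holes -> [(12, 4), (12, 7), (12, 8), (12, 11), (15, 4), (15, 7), (15, 8), (15, 11)]
Unfold 3 (reflect across h@12): 16 holes -> [(8, 4), (8, 7), (8, 8), (8, 11), (11, 4), (11, 7), (11, 8), (11, 11), (12, 4), (12, 7), (12, 8), (12, 11), (15, 4), (15, 7), (15, 8), (15, 11)]
Unfold 4 (reflect across h@8): 32 holes -> [(0, 4), (0, 7), (0, 8), (0, 11), (3, 4), (3, 7), (3, 8), (3, 11), (4, 4), (4, 7), (4, 8), (4, 11), (7, 4), (7, 7), (7, 8), (7, 11), (8, 4), (8, 7), (8, 8), (8, 11), (11, 4), (11, 7), (11, 8), (11, 11), (12, 4), (12, 7), (12, 8), (12, 11), (15, 4), (15, 7), (15, 8), (15, 11)]
Unfold 5 (reflect across v@16): 64 holes -> [(0, 4), (0, 7), (0, 8), (0, 11), (0, 20), (0, 23), (0, 24), (0, 27), (3, 4), (3, 7), (3, 8), (3, 11), (3, 20), (3, 23), (3, 24), (3, 27), (4, 4), (4, 7), (4, 8), (4, 11), (4, 20), (4, 23), (4, 24), (4, 27), (7, 4), (7, 7), (7, 8), (7, 11), (7, 20), (7, 23), (7, 24), (7, 27), (8, 4), (8, 7), (8, 8), (8, 11), (8, 20), (8, 23), (8, 24), (8, 27), (11, 4), (11, 7), (11, 8), (11, 11), (11, 20), (11, 23), (11, 24), (11, 27), (12, 4), (12, 7), (12, 8), (12, 11), (12, 20), (12, 23), (12, 24), (12, 27), (15, 4), (15, 7), (15, 8), (15, 11), (15, 20), (15, 23), (15, 24), (15, 27)]
Holes: [(0, 4), (0, 7), (0, 8), (0, 11), (0, 20), (0, 23), (0, 24), (0, 27), (3, 4), (3, 7), (3, 8), (3, 11), (3, 20), (3, 23), (3, 24), (3, 27), (4, 4), (4, 7), (4, 8), (4, 11), (4, 20), (4, 23), (4, 24), (4, 27), (7, 4), (7, 7), (7, 8), (7, 11), (7, 20), (7, 23), (7, 24), (7, 27), (8, 4), (8, 7), (8, 8), (8, 11), (8, 20), (8, 23), (8, 24), (8, 27), (11, 4), (11, 7), (11, 8), (11, 11), (11, 20), (11, 23), (11, 24), (11, 27), (12, 4), (12, 7), (12, 8), (12, 11), (12, 20), (12, 23), (12, 24), (12, 27), (15, 4), (15, 7), (15, 8), (15, 11), (15, 20), (15, 23), (15, 24), (15, 27)]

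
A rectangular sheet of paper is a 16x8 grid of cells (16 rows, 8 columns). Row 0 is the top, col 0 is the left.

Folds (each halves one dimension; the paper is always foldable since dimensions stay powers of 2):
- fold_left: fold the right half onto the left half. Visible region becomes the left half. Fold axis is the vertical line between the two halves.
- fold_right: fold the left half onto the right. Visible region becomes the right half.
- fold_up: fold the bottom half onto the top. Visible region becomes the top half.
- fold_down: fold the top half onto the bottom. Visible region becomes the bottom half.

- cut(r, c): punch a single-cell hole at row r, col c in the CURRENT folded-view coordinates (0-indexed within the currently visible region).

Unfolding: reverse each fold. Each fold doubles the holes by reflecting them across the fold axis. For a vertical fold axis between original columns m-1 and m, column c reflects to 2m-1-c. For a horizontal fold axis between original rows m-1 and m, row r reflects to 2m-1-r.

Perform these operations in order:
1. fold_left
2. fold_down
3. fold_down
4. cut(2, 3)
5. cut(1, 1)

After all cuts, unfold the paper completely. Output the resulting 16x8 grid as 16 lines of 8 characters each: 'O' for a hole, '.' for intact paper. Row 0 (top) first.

Answer: ........
...OO...
.O....O.
........
........
.O....O.
...OO...
........
........
...OO...
.O....O.
........
........
.O....O.
...OO...
........

Derivation:
Op 1 fold_left: fold axis v@4; visible region now rows[0,16) x cols[0,4) = 16x4
Op 2 fold_down: fold axis h@8; visible region now rows[8,16) x cols[0,4) = 8x4
Op 3 fold_down: fold axis h@12; visible region now rows[12,16) x cols[0,4) = 4x4
Op 4 cut(2, 3): punch at orig (14,3); cuts so far [(14, 3)]; region rows[12,16) x cols[0,4) = 4x4
Op 5 cut(1, 1): punch at orig (13,1); cuts so far [(13, 1), (14, 3)]; region rows[12,16) x cols[0,4) = 4x4
Unfold 1 (reflect across h@12): 4 holes -> [(9, 3), (10, 1), (13, 1), (14, 3)]
Unfold 2 (reflect across h@8): 8 holes -> [(1, 3), (2, 1), (5, 1), (6, 3), (9, 3), (10, 1), (13, 1), (14, 3)]
Unfold 3 (reflect across v@4): 16 holes -> [(1, 3), (1, 4), (2, 1), (2, 6), (5, 1), (5, 6), (6, 3), (6, 4), (9, 3), (9, 4), (10, 1), (10, 6), (13, 1), (13, 6), (14, 3), (14, 4)]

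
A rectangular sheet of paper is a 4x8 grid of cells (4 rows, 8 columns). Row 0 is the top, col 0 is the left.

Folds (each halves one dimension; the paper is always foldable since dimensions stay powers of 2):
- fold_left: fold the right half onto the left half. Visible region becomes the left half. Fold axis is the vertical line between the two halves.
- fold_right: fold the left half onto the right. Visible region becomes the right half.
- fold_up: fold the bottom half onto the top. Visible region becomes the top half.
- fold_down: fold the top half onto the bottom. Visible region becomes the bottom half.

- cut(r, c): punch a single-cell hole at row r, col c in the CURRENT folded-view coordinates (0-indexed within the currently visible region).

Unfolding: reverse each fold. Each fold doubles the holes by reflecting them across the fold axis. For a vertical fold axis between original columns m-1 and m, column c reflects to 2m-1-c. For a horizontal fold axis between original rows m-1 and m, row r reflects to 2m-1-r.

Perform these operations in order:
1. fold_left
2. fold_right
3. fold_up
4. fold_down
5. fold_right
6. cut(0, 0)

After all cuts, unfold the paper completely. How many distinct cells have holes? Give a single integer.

Op 1 fold_left: fold axis v@4; visible region now rows[0,4) x cols[0,4) = 4x4
Op 2 fold_right: fold axis v@2; visible region now rows[0,4) x cols[2,4) = 4x2
Op 3 fold_up: fold axis h@2; visible region now rows[0,2) x cols[2,4) = 2x2
Op 4 fold_down: fold axis h@1; visible region now rows[1,2) x cols[2,4) = 1x2
Op 5 fold_right: fold axis v@3; visible region now rows[1,2) x cols[3,4) = 1x1
Op 6 cut(0, 0): punch at orig (1,3); cuts so far [(1, 3)]; region rows[1,2) x cols[3,4) = 1x1
Unfold 1 (reflect across v@3): 2 holes -> [(1, 2), (1, 3)]
Unfold 2 (reflect across h@1): 4 holes -> [(0, 2), (0, 3), (1, 2), (1, 3)]
Unfold 3 (reflect across h@2): 8 holes -> [(0, 2), (0, 3), (1, 2), (1, 3), (2, 2), (2, 3), (3, 2), (3, 3)]
Unfold 4 (reflect across v@2): 16 holes -> [(0, 0), (0, 1), (0, 2), (0, 3), (1, 0), (1, 1), (1, 2), (1, 3), (2, 0), (2, 1), (2, 2), (2, 3), (3, 0), (3, 1), (3, 2), (3, 3)]
Unfold 5 (reflect across v@4): 32 holes -> [(0, 0), (0, 1), (0, 2), (0, 3), (0, 4), (0, 5), (0, 6), (0, 7), (1, 0), (1, 1), (1, 2), (1, 3), (1, 4), (1, 5), (1, 6), (1, 7), (2, 0), (2, 1), (2, 2), (2, 3), (2, 4), (2, 5), (2, 6), (2, 7), (3, 0), (3, 1), (3, 2), (3, 3), (3, 4), (3, 5), (3, 6), (3, 7)]

Answer: 32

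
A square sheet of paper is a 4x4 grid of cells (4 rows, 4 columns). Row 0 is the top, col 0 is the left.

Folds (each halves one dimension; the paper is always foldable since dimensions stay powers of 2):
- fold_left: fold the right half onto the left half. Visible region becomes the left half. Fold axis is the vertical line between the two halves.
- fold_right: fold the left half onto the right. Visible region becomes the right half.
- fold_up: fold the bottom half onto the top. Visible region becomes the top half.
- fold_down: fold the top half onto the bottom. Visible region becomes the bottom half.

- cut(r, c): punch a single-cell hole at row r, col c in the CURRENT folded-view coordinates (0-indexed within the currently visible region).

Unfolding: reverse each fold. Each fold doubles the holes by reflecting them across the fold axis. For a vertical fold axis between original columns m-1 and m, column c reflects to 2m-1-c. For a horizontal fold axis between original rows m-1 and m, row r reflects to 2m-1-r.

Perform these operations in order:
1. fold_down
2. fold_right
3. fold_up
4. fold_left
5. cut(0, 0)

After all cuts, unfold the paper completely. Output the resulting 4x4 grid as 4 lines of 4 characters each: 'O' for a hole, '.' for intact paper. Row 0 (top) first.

Op 1 fold_down: fold axis h@2; visible region now rows[2,4) x cols[0,4) = 2x4
Op 2 fold_right: fold axis v@2; visible region now rows[2,4) x cols[2,4) = 2x2
Op 3 fold_up: fold axis h@3; visible region now rows[2,3) x cols[2,4) = 1x2
Op 4 fold_left: fold axis v@3; visible region now rows[2,3) x cols[2,3) = 1x1
Op 5 cut(0, 0): punch at orig (2,2); cuts so far [(2, 2)]; region rows[2,3) x cols[2,3) = 1x1
Unfold 1 (reflect across v@3): 2 holes -> [(2, 2), (2, 3)]
Unfold 2 (reflect across h@3): 4 holes -> [(2, 2), (2, 3), (3, 2), (3, 3)]
Unfold 3 (reflect across v@2): 8 holes -> [(2, 0), (2, 1), (2, 2), (2, 3), (3, 0), (3, 1), (3, 2), (3, 3)]
Unfold 4 (reflect across h@2): 16 holes -> [(0, 0), (0, 1), (0, 2), (0, 3), (1, 0), (1, 1), (1, 2), (1, 3), (2, 0), (2, 1), (2, 2), (2, 3), (3, 0), (3, 1), (3, 2), (3, 3)]

Answer: OOOO
OOOO
OOOO
OOOO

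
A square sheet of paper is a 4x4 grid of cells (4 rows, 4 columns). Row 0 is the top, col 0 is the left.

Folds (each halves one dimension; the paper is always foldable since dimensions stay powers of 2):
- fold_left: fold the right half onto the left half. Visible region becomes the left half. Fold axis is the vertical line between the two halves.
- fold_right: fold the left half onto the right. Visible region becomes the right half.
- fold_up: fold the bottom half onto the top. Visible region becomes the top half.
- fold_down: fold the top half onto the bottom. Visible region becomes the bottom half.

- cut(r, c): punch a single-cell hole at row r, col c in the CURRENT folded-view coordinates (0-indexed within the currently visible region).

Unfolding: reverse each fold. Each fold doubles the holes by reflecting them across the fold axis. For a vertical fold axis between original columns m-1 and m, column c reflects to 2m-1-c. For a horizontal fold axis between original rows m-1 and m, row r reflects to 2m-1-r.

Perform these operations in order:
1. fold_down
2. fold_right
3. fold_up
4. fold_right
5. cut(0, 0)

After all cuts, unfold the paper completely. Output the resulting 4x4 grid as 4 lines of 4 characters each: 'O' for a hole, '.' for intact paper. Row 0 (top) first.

Answer: OOOO
OOOO
OOOO
OOOO

Derivation:
Op 1 fold_down: fold axis h@2; visible region now rows[2,4) x cols[0,4) = 2x4
Op 2 fold_right: fold axis v@2; visible region now rows[2,4) x cols[2,4) = 2x2
Op 3 fold_up: fold axis h@3; visible region now rows[2,3) x cols[2,4) = 1x2
Op 4 fold_right: fold axis v@3; visible region now rows[2,3) x cols[3,4) = 1x1
Op 5 cut(0, 0): punch at orig (2,3); cuts so far [(2, 3)]; region rows[2,3) x cols[3,4) = 1x1
Unfold 1 (reflect across v@3): 2 holes -> [(2, 2), (2, 3)]
Unfold 2 (reflect across h@3): 4 holes -> [(2, 2), (2, 3), (3, 2), (3, 3)]
Unfold 3 (reflect across v@2): 8 holes -> [(2, 0), (2, 1), (2, 2), (2, 3), (3, 0), (3, 1), (3, 2), (3, 3)]
Unfold 4 (reflect across h@2): 16 holes -> [(0, 0), (0, 1), (0, 2), (0, 3), (1, 0), (1, 1), (1, 2), (1, 3), (2, 0), (2, 1), (2, 2), (2, 3), (3, 0), (3, 1), (3, 2), (3, 3)]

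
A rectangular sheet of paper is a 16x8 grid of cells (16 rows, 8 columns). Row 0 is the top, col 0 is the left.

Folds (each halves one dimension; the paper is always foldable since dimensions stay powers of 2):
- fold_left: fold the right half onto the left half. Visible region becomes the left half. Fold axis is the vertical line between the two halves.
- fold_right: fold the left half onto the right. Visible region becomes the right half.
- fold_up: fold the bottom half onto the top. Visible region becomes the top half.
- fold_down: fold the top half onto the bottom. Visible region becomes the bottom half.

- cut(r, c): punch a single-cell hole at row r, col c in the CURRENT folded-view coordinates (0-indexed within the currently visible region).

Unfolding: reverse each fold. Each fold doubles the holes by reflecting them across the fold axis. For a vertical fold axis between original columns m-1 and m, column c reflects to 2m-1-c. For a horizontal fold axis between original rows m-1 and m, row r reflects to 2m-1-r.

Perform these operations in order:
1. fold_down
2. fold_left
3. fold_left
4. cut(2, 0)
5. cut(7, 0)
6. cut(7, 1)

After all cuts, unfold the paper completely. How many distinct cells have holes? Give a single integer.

Answer: 24

Derivation:
Op 1 fold_down: fold axis h@8; visible region now rows[8,16) x cols[0,8) = 8x8
Op 2 fold_left: fold axis v@4; visible region now rows[8,16) x cols[0,4) = 8x4
Op 3 fold_left: fold axis v@2; visible region now rows[8,16) x cols[0,2) = 8x2
Op 4 cut(2, 0): punch at orig (10,0); cuts so far [(10, 0)]; region rows[8,16) x cols[0,2) = 8x2
Op 5 cut(7, 0): punch at orig (15,0); cuts so far [(10, 0), (15, 0)]; region rows[8,16) x cols[0,2) = 8x2
Op 6 cut(7, 1): punch at orig (15,1); cuts so far [(10, 0), (15, 0), (15, 1)]; region rows[8,16) x cols[0,2) = 8x2
Unfold 1 (reflect across v@2): 6 holes -> [(10, 0), (10, 3), (15, 0), (15, 1), (15, 2), (15, 3)]
Unfold 2 (reflect across v@4): 12 holes -> [(10, 0), (10, 3), (10, 4), (10, 7), (15, 0), (15, 1), (15, 2), (15, 3), (15, 4), (15, 5), (15, 6), (15, 7)]
Unfold 3 (reflect across h@8): 24 holes -> [(0, 0), (0, 1), (0, 2), (0, 3), (0, 4), (0, 5), (0, 6), (0, 7), (5, 0), (5, 3), (5, 4), (5, 7), (10, 0), (10, 3), (10, 4), (10, 7), (15, 0), (15, 1), (15, 2), (15, 3), (15, 4), (15, 5), (15, 6), (15, 7)]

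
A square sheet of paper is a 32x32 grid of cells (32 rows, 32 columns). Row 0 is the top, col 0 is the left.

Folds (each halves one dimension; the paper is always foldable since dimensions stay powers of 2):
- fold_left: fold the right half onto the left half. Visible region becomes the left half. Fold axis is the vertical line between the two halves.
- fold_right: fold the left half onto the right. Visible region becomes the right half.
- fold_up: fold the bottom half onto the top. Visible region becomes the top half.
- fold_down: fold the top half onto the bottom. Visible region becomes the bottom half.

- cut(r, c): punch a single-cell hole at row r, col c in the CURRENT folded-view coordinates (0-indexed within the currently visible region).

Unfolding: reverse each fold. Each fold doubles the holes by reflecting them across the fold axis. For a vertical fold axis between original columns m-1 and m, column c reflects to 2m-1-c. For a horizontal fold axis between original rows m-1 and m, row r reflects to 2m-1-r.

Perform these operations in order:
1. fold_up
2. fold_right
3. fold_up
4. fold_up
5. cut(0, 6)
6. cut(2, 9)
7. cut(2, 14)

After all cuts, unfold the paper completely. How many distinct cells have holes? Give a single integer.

Answer: 48

Derivation:
Op 1 fold_up: fold axis h@16; visible region now rows[0,16) x cols[0,32) = 16x32
Op 2 fold_right: fold axis v@16; visible region now rows[0,16) x cols[16,32) = 16x16
Op 3 fold_up: fold axis h@8; visible region now rows[0,8) x cols[16,32) = 8x16
Op 4 fold_up: fold axis h@4; visible region now rows[0,4) x cols[16,32) = 4x16
Op 5 cut(0, 6): punch at orig (0,22); cuts so far [(0, 22)]; region rows[0,4) x cols[16,32) = 4x16
Op 6 cut(2, 9): punch at orig (2,25); cuts so far [(0, 22), (2, 25)]; region rows[0,4) x cols[16,32) = 4x16
Op 7 cut(2, 14): punch at orig (2,30); cuts so far [(0, 22), (2, 25), (2, 30)]; region rows[0,4) x cols[16,32) = 4x16
Unfold 1 (reflect across h@4): 6 holes -> [(0, 22), (2, 25), (2, 30), (5, 25), (5, 30), (7, 22)]
Unfold 2 (reflect across h@8): 12 holes -> [(0, 22), (2, 25), (2, 30), (5, 25), (5, 30), (7, 22), (8, 22), (10, 25), (10, 30), (13, 25), (13, 30), (15, 22)]
Unfold 3 (reflect across v@16): 24 holes -> [(0, 9), (0, 22), (2, 1), (2, 6), (2, 25), (2, 30), (5, 1), (5, 6), (5, 25), (5, 30), (7, 9), (7, 22), (8, 9), (8, 22), (10, 1), (10, 6), (10, 25), (10, 30), (13, 1), (13, 6), (13, 25), (13, 30), (15, 9), (15, 22)]
Unfold 4 (reflect across h@16): 48 holes -> [(0, 9), (0, 22), (2, 1), (2, 6), (2, 25), (2, 30), (5, 1), (5, 6), (5, 25), (5, 30), (7, 9), (7, 22), (8, 9), (8, 22), (10, 1), (10, 6), (10, 25), (10, 30), (13, 1), (13, 6), (13, 25), (13, 30), (15, 9), (15, 22), (16, 9), (16, 22), (18, 1), (18, 6), (18, 25), (18, 30), (21, 1), (21, 6), (21, 25), (21, 30), (23, 9), (23, 22), (24, 9), (24, 22), (26, 1), (26, 6), (26, 25), (26, 30), (29, 1), (29, 6), (29, 25), (29, 30), (31, 9), (31, 22)]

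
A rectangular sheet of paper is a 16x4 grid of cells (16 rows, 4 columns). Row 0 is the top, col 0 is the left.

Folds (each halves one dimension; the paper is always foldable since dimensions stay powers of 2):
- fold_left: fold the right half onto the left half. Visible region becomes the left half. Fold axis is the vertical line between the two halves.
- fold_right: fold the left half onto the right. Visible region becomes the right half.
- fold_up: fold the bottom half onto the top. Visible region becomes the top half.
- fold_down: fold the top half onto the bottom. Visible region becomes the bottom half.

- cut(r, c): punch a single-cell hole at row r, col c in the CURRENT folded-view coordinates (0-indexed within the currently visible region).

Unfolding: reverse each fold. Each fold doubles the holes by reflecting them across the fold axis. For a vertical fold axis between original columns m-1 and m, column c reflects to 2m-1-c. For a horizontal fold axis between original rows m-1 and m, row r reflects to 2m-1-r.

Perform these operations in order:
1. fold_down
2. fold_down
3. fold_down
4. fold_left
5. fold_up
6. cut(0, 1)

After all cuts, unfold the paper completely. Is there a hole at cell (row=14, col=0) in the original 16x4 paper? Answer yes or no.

Answer: no

Derivation:
Op 1 fold_down: fold axis h@8; visible region now rows[8,16) x cols[0,4) = 8x4
Op 2 fold_down: fold axis h@12; visible region now rows[12,16) x cols[0,4) = 4x4
Op 3 fold_down: fold axis h@14; visible region now rows[14,16) x cols[0,4) = 2x4
Op 4 fold_left: fold axis v@2; visible region now rows[14,16) x cols[0,2) = 2x2
Op 5 fold_up: fold axis h@15; visible region now rows[14,15) x cols[0,2) = 1x2
Op 6 cut(0, 1): punch at orig (14,1); cuts so far [(14, 1)]; region rows[14,15) x cols[0,2) = 1x2
Unfold 1 (reflect across h@15): 2 holes -> [(14, 1), (15, 1)]
Unfold 2 (reflect across v@2): 4 holes -> [(14, 1), (14, 2), (15, 1), (15, 2)]
Unfold 3 (reflect across h@14): 8 holes -> [(12, 1), (12, 2), (13, 1), (13, 2), (14, 1), (14, 2), (15, 1), (15, 2)]
Unfold 4 (reflect across h@12): 16 holes -> [(8, 1), (8, 2), (9, 1), (9, 2), (10, 1), (10, 2), (11, 1), (11, 2), (12, 1), (12, 2), (13, 1), (13, 2), (14, 1), (14, 2), (15, 1), (15, 2)]
Unfold 5 (reflect across h@8): 32 holes -> [(0, 1), (0, 2), (1, 1), (1, 2), (2, 1), (2, 2), (3, 1), (3, 2), (4, 1), (4, 2), (5, 1), (5, 2), (6, 1), (6, 2), (7, 1), (7, 2), (8, 1), (8, 2), (9, 1), (9, 2), (10, 1), (10, 2), (11, 1), (11, 2), (12, 1), (12, 2), (13, 1), (13, 2), (14, 1), (14, 2), (15, 1), (15, 2)]
Holes: [(0, 1), (0, 2), (1, 1), (1, 2), (2, 1), (2, 2), (3, 1), (3, 2), (4, 1), (4, 2), (5, 1), (5, 2), (6, 1), (6, 2), (7, 1), (7, 2), (8, 1), (8, 2), (9, 1), (9, 2), (10, 1), (10, 2), (11, 1), (11, 2), (12, 1), (12, 2), (13, 1), (13, 2), (14, 1), (14, 2), (15, 1), (15, 2)]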